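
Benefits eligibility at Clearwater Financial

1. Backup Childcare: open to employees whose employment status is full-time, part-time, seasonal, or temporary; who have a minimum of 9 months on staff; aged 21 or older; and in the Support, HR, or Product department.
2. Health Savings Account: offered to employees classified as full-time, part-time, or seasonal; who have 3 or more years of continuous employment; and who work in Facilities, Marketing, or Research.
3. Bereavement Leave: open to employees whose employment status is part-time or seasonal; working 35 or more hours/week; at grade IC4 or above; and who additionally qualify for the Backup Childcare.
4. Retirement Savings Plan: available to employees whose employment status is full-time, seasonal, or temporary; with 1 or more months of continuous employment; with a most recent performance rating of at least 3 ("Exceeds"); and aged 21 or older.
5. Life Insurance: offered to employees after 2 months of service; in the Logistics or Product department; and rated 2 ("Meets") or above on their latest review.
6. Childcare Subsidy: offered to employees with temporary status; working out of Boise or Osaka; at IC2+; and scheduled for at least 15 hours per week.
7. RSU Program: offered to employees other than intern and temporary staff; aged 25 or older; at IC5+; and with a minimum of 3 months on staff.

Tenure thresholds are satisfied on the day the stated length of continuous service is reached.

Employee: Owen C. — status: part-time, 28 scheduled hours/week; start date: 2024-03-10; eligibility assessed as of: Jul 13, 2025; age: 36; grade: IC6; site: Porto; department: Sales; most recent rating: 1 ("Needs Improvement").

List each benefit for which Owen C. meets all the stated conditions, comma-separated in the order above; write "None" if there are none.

RSU Program

Service from 2024-03-10 to Jul 13, 2025: 490 days.
Backup Childcare — status part-time ✓; service 490 days ≥ 9 months (≈270 days) ✓; age 36 ≥ 21 ✓; dept Sales ✗ → not eligible.
Health Savings Account — status part-time ✓; service 490 days < 3 years (≈1095 days) ✗ → not eligible.
Bereavement Leave — status part-time ✓; 28 hrs/wk < 35 ✗ → not eligible.
Retirement Savings Plan — status part-time ✗ (requires full-time, seasonal, or temporary) → not eligible.
Life Insurance — service 490 days ≥ 2 months (≈60 days) ✓; dept Sales ✗ → not eligible.
Childcare Subsidy — status part-time ✗ (requires temporary) → not eligible.
RSU Program — status part-time ✓ (not excluded); age 36 ≥ 25 ✓; grade IC6 ≥ IC5 ✓; service 490 days ≥ 3 months (≈90 days) ✓ → eligible.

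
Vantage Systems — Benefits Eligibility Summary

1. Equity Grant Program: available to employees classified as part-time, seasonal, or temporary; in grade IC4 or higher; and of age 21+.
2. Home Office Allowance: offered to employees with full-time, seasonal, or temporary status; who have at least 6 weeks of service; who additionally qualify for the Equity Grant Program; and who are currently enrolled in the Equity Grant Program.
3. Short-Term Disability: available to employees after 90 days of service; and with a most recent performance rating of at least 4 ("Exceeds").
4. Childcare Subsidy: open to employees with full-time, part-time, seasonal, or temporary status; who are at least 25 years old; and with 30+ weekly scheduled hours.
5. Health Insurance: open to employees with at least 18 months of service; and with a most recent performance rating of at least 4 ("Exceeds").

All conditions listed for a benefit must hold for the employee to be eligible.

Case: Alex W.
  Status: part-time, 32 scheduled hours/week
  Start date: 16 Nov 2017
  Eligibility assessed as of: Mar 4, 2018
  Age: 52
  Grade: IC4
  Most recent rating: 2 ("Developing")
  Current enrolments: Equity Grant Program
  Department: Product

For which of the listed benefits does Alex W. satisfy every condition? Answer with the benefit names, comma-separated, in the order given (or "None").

Equity Grant Program, Childcare Subsidy

Service from 16 Nov 2017 to Mar 4, 2018: 108 days.
Equity Grant Program — status part-time ✓; grade IC4 ≥ IC4 ✓; age 52 ≥ 21 ✓ → eligible.
Home Office Allowance — status part-time ✗ (requires full-time, seasonal, or temporary) → not eligible.
Short-Term Disability — service 108 days ≥ 90 days ✓; rating 2 < 4 ✗ → not eligible.
Childcare Subsidy — status part-time ✓; age 52 ≥ 25 ✓; 32 hrs/wk ≥ 30 ✓ → eligible.
Health Insurance — service 108 days < 18 months (≈540 days) ✗ → not eligible.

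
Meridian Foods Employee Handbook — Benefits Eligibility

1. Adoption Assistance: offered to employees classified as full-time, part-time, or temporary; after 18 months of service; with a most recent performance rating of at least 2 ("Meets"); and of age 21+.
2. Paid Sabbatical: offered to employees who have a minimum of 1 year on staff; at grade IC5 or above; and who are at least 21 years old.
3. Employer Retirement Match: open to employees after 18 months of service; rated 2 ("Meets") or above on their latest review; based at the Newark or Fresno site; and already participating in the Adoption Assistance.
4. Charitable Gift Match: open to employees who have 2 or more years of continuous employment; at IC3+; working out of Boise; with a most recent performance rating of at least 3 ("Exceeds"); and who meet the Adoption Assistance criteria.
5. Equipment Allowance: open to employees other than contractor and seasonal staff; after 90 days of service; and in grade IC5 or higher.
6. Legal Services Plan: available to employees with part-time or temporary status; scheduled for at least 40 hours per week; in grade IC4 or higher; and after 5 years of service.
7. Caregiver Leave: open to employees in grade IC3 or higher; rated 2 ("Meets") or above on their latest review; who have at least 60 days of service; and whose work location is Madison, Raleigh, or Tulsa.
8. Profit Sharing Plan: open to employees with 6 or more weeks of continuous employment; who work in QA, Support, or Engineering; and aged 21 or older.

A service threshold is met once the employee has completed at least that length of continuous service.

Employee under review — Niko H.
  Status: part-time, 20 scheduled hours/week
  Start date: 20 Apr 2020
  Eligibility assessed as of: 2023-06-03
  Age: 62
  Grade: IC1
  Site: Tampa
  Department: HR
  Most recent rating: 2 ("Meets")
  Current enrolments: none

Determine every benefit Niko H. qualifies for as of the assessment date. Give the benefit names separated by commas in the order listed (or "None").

Adoption Assistance

Service from 20 Apr 2020 to 2023-06-03: 1139 days.
Adoption Assistance — status part-time ✓; service 1139 days ≥ 18 months (≈540 days) ✓; rating 2 ≥ 2 ✓; age 62 ≥ 21 ✓ → eligible.
Paid Sabbatical — service 1139 days ≥ 1 year (≈365 days) ✓; grade IC1 < IC5 ✗ → not eligible.
Employer Retirement Match — service 1139 days ≥ 18 months (≈540 days) ✓; rating 2 ≥ 2 ✓; site Tampa ✗ (not Newark or Fresno) → not eligible.
Charitable Gift Match — service 1139 days ≥ 2 years (≈730 days) ✓; grade IC1 < IC3 ✗ → not eligible.
Equipment Allowance — status part-time ✓ (not excluded); service 1139 days ≥ 90 days ✓; grade IC1 < IC5 ✗ → not eligible.
Legal Services Plan — status part-time ✓; 20 hrs/wk < 40 ✗ → not eligible.
Caregiver Leave — grade IC1 < IC3 ✗ → not eligible.
Profit Sharing Plan — service 1139 days ≥ 6 weeks (≈42 days) ✓; dept HR ✗ → not eligible.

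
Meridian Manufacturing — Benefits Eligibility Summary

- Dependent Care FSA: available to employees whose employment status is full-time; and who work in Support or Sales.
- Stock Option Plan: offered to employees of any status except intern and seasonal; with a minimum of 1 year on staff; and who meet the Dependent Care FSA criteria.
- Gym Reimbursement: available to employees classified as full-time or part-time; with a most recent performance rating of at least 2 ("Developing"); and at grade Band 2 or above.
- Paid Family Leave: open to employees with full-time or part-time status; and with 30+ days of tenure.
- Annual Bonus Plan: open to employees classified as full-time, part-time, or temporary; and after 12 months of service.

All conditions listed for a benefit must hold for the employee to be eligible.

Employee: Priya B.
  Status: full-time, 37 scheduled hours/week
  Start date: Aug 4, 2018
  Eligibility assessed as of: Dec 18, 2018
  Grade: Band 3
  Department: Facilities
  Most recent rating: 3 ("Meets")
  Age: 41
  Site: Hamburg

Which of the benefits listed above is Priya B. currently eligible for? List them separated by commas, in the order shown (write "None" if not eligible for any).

Gym Reimbursement, Paid Family Leave

Service from Aug 4, 2018 to Dec 18, 2018: 136 days.
Dependent Care FSA — status full-time ✓; dept Facilities ✗ → not eligible.
Stock Option Plan — status full-time ✓ (not excluded); service 136 days < 1 year (≈365 days) ✗ → not eligible.
Gym Reimbursement — status full-time ✓; rating 3 ≥ 2 ✓; grade Band 3 ≥ Band 2 ✓ → eligible.
Paid Family Leave — status full-time ✓; service 136 days ≥ 30 days ✓ → eligible.
Annual Bonus Plan — status full-time ✓; service 136 days < 12 months (≈360 days) ✗ → not eligible.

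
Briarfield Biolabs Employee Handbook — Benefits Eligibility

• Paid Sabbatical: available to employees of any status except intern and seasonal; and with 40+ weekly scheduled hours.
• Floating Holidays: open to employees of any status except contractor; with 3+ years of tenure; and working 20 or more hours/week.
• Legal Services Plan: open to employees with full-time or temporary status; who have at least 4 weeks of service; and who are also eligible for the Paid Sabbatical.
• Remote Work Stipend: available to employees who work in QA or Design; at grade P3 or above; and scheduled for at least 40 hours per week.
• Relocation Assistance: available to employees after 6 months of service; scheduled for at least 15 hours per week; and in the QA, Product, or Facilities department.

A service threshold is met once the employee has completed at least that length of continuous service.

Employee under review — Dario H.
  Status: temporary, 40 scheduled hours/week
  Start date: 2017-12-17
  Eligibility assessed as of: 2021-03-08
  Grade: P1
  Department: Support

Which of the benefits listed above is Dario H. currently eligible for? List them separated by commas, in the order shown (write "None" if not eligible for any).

Paid Sabbatical, Floating Holidays, Legal Services Plan

Service from 2017-12-17 to 2021-03-08: 1177 days.
Paid Sabbatical — status temporary ✓ (not excluded); 40 hrs/wk ≥ 40 ✓ → eligible.
Floating Holidays — status temporary ✓ (not excluded); service 1177 days ≥ 3 years (≈1095 days) ✓; 40 hrs/wk ≥ 20 ✓ → eligible.
Legal Services Plan — status temporary ✓; service 1177 days ≥ 4 weeks (≈28 days) ✓; eligible for Paid Sabbatical ✓ → eligible.
Remote Work Stipend — dept Support ✗ → not eligible.
Relocation Assistance — service 1177 days ≥ 6 months (≈180 days) ✓; 40 hrs/wk ≥ 15 ✓; dept Support ✗ → not eligible.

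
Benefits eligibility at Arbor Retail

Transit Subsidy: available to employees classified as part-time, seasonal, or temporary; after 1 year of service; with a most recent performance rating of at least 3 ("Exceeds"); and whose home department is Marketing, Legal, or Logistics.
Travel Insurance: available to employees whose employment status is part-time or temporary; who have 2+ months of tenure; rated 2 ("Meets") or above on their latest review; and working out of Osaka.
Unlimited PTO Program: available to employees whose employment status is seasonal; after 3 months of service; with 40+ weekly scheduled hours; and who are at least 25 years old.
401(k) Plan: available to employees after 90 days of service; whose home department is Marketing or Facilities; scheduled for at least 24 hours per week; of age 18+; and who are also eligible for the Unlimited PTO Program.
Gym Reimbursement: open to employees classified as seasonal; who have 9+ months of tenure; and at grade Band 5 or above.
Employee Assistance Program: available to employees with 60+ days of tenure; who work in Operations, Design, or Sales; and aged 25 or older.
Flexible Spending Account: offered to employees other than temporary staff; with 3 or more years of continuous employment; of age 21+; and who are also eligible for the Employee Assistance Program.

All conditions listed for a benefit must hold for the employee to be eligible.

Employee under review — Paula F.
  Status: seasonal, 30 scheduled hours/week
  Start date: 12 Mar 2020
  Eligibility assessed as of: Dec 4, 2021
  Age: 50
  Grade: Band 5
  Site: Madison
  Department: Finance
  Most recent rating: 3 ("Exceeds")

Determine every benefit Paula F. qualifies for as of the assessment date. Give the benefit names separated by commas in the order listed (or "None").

Gym Reimbursement

Service from 12 Mar 2020 to Dec 4, 2021: 632 days.
Transit Subsidy — status seasonal ✓; service 632 days ≥ 1 year (≈365 days) ✓; rating 3 ≥ 3 ✓; dept Finance ✗ → not eligible.
Travel Insurance — status seasonal ✗ (requires part-time or temporary) → not eligible.
Unlimited PTO Program — status seasonal ✓; service 632 days ≥ 3 months (≈90 days) ✓; 30 hrs/wk < 40 ✗ → not eligible.
401(k) Plan — service 632 days ≥ 90 days ✓; dept Finance ✗ → not eligible.
Gym Reimbursement — status seasonal ✓; service 632 days ≥ 9 months (≈270 days) ✓; grade Band 5 ≥ Band 5 ✓ → eligible.
Employee Assistance Program — service 632 days ≥ 60 days ✓; dept Finance ✗ → not eligible.
Flexible Spending Account — status seasonal ✓ (not excluded); service 632 days < 3 years (≈1095 days) ✗ → not eligible.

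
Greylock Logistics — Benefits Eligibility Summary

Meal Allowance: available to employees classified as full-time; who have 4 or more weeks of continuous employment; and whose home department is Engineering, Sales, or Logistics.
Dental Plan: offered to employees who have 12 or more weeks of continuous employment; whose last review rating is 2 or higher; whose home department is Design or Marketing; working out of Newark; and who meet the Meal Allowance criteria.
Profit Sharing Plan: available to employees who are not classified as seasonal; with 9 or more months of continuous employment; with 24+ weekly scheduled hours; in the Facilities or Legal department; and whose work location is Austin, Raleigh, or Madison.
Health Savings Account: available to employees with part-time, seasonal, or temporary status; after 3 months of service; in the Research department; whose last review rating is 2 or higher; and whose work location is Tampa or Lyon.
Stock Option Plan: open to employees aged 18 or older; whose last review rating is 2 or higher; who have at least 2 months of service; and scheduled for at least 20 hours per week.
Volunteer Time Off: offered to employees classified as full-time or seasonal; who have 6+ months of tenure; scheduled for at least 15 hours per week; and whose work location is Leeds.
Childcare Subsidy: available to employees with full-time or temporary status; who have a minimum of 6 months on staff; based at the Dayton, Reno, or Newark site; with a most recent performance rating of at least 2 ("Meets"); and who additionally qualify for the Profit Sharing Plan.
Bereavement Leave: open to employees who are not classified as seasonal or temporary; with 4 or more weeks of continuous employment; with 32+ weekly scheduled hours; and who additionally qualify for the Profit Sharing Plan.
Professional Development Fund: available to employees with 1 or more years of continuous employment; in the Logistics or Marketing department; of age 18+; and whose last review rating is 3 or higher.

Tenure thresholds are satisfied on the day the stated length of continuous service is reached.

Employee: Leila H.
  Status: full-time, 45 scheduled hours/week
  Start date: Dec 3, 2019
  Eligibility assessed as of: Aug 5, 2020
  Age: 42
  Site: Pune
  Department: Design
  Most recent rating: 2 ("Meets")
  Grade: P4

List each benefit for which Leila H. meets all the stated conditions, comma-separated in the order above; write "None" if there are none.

Stock Option Plan

Service from Dec 3, 2019 to Aug 5, 2020: 246 days.
Meal Allowance — status full-time ✓; service 246 days ≥ 4 weeks (≈28 days) ✓; dept Design ✗ → not eligible.
Dental Plan — service 246 days ≥ 12 weeks (≈84 days) ✓; rating 2 ≥ 2 ✓; dept Design ✓; site Pune ✗ (not Newark) → not eligible.
Profit Sharing Plan — status full-time ✓ (not excluded); service 246 days < 9 months (≈270 days) ✗ → not eligible.
Health Savings Account — status full-time ✗ (requires part-time, seasonal, or temporary) → not eligible.
Stock Option Plan — age 42 ≥ 18 ✓; rating 2 ≥ 2 ✓; service 246 days ≥ 2 months (≈60 days) ✓; 45 hrs/wk ≥ 20 ✓ → eligible.
Volunteer Time Off — status full-time ✓; service 246 days ≥ 6 months (≈180 days) ✓; 45 hrs/wk ≥ 15 ✓; site Pune ✗ (not Leeds) → not eligible.
Childcare Subsidy — status full-time ✓; service 246 days ≥ 6 months (≈180 days) ✓; site Pune ✗ (not Dayton, Reno, or Newark) → not eligible.
Bereavement Leave — status full-time ✓ (not excluded); service 246 days ≥ 4 weeks (≈28 days) ✓; 45 hrs/wk ≥ 32 ✓; not eligible for Profit Sharing Plan ✗ → not eligible.
Professional Development Fund — service 246 days < 1 year (≈365 days) ✗ → not eligible.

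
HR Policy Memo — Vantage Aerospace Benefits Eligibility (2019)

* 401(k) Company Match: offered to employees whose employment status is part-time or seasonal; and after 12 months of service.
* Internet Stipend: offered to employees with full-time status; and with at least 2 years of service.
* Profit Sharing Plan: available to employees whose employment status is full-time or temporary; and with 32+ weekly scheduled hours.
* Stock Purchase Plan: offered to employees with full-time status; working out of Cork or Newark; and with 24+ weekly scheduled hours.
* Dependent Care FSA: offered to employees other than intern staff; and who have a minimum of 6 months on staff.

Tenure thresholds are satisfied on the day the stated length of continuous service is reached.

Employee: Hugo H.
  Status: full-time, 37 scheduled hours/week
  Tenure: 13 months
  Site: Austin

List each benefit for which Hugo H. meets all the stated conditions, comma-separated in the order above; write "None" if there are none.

401(k) Company Match — status full-time ✗ (requires part-time or seasonal) → not eligible.
Internet Stipend — status full-time ✓; service 13 months < 2 years (≈730 days) ✗ → not eligible.
Profit Sharing Plan — status full-time ✓; 37 hrs/wk ≥ 32 ✓ → eligible.
Stock Purchase Plan — status full-time ✓; site Austin ✗ (not Cork or Newark) → not eligible.
Dependent Care FSA — status full-time ✓ (not excluded); service 13 months ≥ 6 months ✓ → eligible.

Profit Sharing Plan, Dependent Care FSA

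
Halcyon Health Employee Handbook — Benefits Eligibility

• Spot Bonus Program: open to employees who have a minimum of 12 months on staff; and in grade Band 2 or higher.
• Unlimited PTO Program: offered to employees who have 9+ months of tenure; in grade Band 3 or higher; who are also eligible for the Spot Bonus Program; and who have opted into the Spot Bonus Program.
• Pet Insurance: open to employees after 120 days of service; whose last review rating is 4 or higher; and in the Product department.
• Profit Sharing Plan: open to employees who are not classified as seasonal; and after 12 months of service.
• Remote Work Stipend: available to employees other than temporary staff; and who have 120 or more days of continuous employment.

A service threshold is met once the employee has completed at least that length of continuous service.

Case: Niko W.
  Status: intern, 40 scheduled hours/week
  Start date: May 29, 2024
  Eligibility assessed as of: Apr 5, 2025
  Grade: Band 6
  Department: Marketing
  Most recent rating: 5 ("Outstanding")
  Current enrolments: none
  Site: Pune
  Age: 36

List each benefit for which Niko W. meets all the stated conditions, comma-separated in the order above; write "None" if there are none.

Remote Work Stipend

Service from May 29, 2024 to Apr 5, 2025: 311 days.
Spot Bonus Program — service 311 days < 12 months (≈360 days) ✗ → not eligible.
Unlimited PTO Program — service 311 days ≥ 9 months (≈270 days) ✓; grade Band 6 ≥ Band 3 ✓; not eligible for Spot Bonus Program ✗ → not eligible.
Pet Insurance — service 311 days ≥ 120 days ✓; rating 5 ≥ 4 ✓; dept Marketing ✗ → not eligible.
Profit Sharing Plan — status intern ✓ (not excluded); service 311 days < 12 months (≈360 days) ✗ → not eligible.
Remote Work Stipend — status intern ✓ (not excluded); service 311 days ≥ 120 days ✓ → eligible.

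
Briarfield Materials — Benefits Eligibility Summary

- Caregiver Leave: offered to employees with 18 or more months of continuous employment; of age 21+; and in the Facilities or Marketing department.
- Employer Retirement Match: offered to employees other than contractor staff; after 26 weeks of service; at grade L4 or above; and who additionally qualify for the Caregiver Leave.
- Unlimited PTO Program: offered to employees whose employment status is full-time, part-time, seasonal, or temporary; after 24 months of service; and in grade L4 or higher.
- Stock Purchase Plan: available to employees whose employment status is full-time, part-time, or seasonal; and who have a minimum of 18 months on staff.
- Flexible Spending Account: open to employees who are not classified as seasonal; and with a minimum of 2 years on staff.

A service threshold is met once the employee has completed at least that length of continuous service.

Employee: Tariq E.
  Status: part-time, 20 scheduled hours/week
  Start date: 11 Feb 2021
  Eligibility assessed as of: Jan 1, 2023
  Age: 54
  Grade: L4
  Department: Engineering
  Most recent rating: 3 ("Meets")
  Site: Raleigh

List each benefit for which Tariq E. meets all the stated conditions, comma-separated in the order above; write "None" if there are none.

Stock Purchase Plan

Service from 11 Feb 2021 to Jan 1, 2023: 689 days.
Caregiver Leave — service 689 days ≥ 18 months (≈540 days) ✓; age 54 ≥ 21 ✓; dept Engineering ✗ → not eligible.
Employer Retirement Match — status part-time ✓ (not excluded); service 689 days ≥ 26 weeks (≈182 days) ✓; grade L4 ≥ L4 ✓; not eligible for Caregiver Leave ✗ → not eligible.
Unlimited PTO Program — status part-time ✓; service 689 days < 24 months (≈720 days) ✗ → not eligible.
Stock Purchase Plan — status part-time ✓; service 689 days ≥ 18 months (≈540 days) ✓ → eligible.
Flexible Spending Account — status part-time ✓ (not excluded); service 689 days < 2 years (≈730 days) ✗ → not eligible.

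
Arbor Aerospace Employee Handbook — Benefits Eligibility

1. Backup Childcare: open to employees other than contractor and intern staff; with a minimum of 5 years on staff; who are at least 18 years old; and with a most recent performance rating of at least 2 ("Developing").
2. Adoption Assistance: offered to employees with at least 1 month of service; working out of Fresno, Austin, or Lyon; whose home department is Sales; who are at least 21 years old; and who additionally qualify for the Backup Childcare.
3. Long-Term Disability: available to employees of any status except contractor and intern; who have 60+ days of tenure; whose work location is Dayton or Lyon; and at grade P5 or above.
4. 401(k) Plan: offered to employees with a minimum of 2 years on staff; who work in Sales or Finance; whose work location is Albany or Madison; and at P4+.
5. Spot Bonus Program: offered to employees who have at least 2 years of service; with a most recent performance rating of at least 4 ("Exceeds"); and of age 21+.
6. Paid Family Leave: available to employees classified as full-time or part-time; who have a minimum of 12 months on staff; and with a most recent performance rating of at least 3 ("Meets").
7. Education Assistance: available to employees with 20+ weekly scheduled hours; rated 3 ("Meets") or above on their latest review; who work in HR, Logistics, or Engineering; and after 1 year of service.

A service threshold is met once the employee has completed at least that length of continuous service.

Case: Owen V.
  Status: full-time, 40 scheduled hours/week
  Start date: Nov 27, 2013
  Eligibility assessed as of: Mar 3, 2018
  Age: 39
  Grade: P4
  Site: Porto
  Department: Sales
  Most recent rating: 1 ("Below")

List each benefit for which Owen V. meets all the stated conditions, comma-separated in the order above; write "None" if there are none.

None

Service from Nov 27, 2013 to Mar 3, 2018: 1557 days.
Backup Childcare — status full-time ✓ (not excluded); service 1557 days < 5 years (≈1825 days) ✗ → not eligible.
Adoption Assistance — service 1557 days ≥ 1 month (≈30 days) ✓; site Porto ✗ (not Fresno, Austin, or Lyon) → not eligible.
Long-Term Disability — status full-time ✓ (not excluded); service 1557 days ≥ 60 days ✓; site Porto ✗ (not Dayton or Lyon) → not eligible.
401(k) Plan — service 1557 days ≥ 2 years (≈730 days) ✓; dept Sales ✓; site Porto ✗ (not Albany or Madison) → not eligible.
Spot Bonus Program — service 1557 days ≥ 2 years (≈730 days) ✓; rating 1 < 4 ✗ → not eligible.
Paid Family Leave — status full-time ✓; service 1557 days ≥ 12 months (≈360 days) ✓; rating 1 < 3 ✗ → not eligible.
Education Assistance — 40 hrs/wk ≥ 20 ✓; rating 1 < 3 ✗ → not eligible.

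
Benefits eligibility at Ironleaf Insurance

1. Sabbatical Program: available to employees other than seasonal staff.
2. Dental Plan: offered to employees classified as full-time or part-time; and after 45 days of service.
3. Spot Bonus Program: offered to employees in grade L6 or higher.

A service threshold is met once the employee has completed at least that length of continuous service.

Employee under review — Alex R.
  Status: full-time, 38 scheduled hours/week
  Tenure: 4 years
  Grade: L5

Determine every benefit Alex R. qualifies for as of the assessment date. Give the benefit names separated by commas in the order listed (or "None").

Sabbatical Program, Dental Plan

Sabbatical Program — status full-time ✓ (not excluded) → eligible.
Dental Plan — status full-time ✓; service 4 years ≥ 45 days ✓ → eligible.
Spot Bonus Program — grade L5 < L6 ✗ → not eligible.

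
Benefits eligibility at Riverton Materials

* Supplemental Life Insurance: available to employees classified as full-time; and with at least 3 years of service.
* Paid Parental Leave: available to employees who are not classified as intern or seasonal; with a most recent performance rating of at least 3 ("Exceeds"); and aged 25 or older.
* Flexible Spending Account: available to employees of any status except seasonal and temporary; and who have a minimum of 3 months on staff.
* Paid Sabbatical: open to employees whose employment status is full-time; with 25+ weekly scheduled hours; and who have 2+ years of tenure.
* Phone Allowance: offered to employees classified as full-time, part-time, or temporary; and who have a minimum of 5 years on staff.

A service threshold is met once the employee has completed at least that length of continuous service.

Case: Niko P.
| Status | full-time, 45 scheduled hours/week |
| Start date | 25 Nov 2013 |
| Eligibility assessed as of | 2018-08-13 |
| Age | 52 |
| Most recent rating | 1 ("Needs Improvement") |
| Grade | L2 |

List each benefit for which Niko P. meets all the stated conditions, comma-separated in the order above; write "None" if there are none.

Supplemental Life Insurance, Flexible Spending Account, Paid Sabbatical

Service from 25 Nov 2013 to 2018-08-13: 1722 days.
Supplemental Life Insurance — status full-time ✓; service 1722 days ≥ 3 years (≈1095 days) ✓ → eligible.
Paid Parental Leave — status full-time ✓ (not excluded); rating 1 < 3 ✗ → not eligible.
Flexible Spending Account — status full-time ✓ (not excluded); service 1722 days ≥ 3 months (≈90 days) ✓ → eligible.
Paid Sabbatical — status full-time ✓; 45 hrs/wk ≥ 25 ✓; service 1722 days ≥ 2 years (≈730 days) ✓ → eligible.
Phone Allowance — status full-time ✓; service 1722 days < 5 years (≈1825 days) ✗ → not eligible.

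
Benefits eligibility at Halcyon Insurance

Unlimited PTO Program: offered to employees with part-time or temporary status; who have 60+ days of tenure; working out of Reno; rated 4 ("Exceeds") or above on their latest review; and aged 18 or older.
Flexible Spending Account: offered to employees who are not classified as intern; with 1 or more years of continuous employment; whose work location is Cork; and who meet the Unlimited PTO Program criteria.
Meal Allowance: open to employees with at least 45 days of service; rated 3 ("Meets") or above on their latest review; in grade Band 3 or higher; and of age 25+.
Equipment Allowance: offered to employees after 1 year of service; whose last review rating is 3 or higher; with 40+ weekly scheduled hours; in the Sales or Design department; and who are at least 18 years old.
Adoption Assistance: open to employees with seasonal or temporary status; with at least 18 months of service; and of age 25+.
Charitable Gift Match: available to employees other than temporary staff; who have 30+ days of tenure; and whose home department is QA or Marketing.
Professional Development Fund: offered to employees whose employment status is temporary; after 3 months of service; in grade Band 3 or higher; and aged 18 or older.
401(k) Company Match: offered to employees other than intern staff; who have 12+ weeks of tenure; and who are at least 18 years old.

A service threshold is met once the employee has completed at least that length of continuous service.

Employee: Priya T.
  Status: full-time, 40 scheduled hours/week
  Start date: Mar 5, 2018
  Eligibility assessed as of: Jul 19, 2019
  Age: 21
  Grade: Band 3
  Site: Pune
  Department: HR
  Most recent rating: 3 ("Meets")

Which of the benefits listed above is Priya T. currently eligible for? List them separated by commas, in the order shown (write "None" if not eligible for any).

401(k) Company Match

Service from Mar 5, 2018 to Jul 19, 2019: 501 days.
Unlimited PTO Program — status full-time ✗ (requires part-time or temporary) → not eligible.
Flexible Spending Account — status full-time ✓ (not excluded); service 501 days ≥ 1 year (≈365 days) ✓; site Pune ✗ (not Cork) → not eligible.
Meal Allowance — service 501 days ≥ 45 days ✓; rating 3 ≥ 3 ✓; grade Band 3 ≥ Band 3 ✓; age 21 < 25 ✗ → not eligible.
Equipment Allowance — service 501 days ≥ 1 year (≈365 days) ✓; rating 3 ≥ 3 ✓; 40 hrs/wk ≥ 40 ✓; dept HR ✗ → not eligible.
Adoption Assistance — status full-time ✗ (requires seasonal or temporary) → not eligible.
Charitable Gift Match — status full-time ✓ (not excluded); service 501 days ≥ 30 days ✓; dept HR ✗ → not eligible.
Professional Development Fund — status full-time ✗ (requires temporary) → not eligible.
401(k) Company Match — status full-time ✓ (not excluded); service 501 days ≥ 12 weeks (≈84 days) ✓; age 21 ≥ 18 ✓ → eligible.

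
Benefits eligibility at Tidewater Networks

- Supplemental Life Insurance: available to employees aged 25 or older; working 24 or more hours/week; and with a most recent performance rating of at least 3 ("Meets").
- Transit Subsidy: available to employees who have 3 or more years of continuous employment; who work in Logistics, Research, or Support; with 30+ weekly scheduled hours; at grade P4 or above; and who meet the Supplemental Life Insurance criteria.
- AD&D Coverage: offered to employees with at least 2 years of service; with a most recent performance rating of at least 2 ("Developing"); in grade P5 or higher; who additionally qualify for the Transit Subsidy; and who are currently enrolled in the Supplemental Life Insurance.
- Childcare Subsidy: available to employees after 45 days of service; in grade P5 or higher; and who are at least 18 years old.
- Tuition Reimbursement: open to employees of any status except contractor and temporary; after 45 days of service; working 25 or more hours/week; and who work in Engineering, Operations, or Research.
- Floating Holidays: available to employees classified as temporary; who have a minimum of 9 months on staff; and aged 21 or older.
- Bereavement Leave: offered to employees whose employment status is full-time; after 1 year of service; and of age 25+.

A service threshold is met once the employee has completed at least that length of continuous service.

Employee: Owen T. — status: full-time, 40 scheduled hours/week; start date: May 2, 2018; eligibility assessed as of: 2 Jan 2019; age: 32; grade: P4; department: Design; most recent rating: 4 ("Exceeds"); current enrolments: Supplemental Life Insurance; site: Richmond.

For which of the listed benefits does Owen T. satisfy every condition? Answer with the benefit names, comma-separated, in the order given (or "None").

Supplemental Life Insurance

Service from May 2, 2018 to 2 Jan 2019: 245 days.
Supplemental Life Insurance — age 32 ≥ 25 ✓; 40 hrs/wk ≥ 24 ✓; rating 4 ≥ 3 ✓ → eligible.
Transit Subsidy — service 245 days < 3 years (≈1095 days) ✗ → not eligible.
AD&D Coverage — service 245 days < 2 years (≈730 days) ✗ → not eligible.
Childcare Subsidy — service 245 days ≥ 45 days ✓; grade P4 < P5 ✗ → not eligible.
Tuition Reimbursement — status full-time ✓ (not excluded); service 245 days ≥ 45 days ✓; 40 hrs/wk ≥ 25 ✓; dept Design ✗ → not eligible.
Floating Holidays — status full-time ✗ (requires temporary) → not eligible.
Bereavement Leave — status full-time ✓; service 245 days < 1 year (≈365 days) ✗ → not eligible.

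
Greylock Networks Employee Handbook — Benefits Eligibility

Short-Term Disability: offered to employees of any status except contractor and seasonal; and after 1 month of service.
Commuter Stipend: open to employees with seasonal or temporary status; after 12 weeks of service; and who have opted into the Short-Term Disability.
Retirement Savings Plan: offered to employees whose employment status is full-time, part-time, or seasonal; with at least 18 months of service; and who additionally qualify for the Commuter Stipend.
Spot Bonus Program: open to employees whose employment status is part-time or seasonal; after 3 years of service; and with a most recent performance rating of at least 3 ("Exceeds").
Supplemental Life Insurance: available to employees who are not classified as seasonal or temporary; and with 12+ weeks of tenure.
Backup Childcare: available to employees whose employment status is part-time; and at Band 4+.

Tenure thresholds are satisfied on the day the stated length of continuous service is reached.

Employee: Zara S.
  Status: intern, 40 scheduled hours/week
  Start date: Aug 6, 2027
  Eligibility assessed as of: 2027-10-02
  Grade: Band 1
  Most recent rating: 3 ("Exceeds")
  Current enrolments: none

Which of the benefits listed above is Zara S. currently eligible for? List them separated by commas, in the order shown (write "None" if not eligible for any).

Short-Term Disability

Service from Aug 6, 2027 to 2027-10-02: 57 days.
Short-Term Disability — status intern ✓ (not excluded); service 57 days ≥ 1 month (≈30 days) ✓ → eligible.
Commuter Stipend — status intern ✗ (requires seasonal or temporary) → not eligible.
Retirement Savings Plan — status intern ✗ (requires full-time, part-time, or seasonal) → not eligible.
Spot Bonus Program — status intern ✗ (requires part-time or seasonal) → not eligible.
Supplemental Life Insurance — status intern ✓ (not excluded); service 57 days < 12 weeks (≈84 days) ✗ → not eligible.
Backup Childcare — status intern ✗ (requires part-time) → not eligible.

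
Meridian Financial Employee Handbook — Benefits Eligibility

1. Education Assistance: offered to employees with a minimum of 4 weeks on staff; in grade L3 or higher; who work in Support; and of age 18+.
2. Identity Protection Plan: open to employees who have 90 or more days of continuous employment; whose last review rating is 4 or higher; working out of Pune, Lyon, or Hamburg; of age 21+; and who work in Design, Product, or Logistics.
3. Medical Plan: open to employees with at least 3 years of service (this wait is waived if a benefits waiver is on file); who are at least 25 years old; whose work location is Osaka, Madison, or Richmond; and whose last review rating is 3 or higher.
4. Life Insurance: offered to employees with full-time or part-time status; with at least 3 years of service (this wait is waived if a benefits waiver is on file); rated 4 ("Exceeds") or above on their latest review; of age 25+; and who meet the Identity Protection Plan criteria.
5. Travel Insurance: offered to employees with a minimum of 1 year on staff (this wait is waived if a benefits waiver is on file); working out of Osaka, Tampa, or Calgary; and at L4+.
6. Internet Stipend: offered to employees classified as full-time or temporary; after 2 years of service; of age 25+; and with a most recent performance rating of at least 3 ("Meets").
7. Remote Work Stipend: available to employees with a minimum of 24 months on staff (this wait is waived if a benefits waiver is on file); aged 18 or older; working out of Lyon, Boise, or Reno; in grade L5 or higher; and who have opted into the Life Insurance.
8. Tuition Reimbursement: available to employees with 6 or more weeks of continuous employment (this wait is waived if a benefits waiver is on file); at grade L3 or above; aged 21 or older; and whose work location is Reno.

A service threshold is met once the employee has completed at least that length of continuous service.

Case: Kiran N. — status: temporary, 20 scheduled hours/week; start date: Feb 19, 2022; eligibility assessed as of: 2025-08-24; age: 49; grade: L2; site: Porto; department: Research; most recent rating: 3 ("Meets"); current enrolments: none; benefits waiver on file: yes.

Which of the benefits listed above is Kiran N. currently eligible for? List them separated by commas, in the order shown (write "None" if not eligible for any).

Internet Stipend

Service from Feb 19, 2022 to 2025-08-24: 1282 days.
Education Assistance — service 1282 days ≥ 4 weeks (≈28 days) ✓; grade L2 < L3 ✗ → not eligible.
Identity Protection Plan — service 1282 days ≥ 90 days ✓; rating 3 < 4 ✗ → not eligible.
Medical Plan — benefits waiver on file ✓; age 49 ≥ 25 ✓; site Porto ✗ (not Osaka, Madison, or Richmond) → not eligible.
Life Insurance — status temporary ✗ (requires full-time or part-time) → not eligible.
Travel Insurance — benefits waiver on file ✓; site Porto ✗ (not Osaka, Tampa, or Calgary) → not eligible.
Internet Stipend — status temporary ✓; service 1282 days ≥ 2 years (≈730 days) ✓; age 49 ≥ 25 ✓; rating 3 ≥ 3 ✓ → eligible.
Remote Work Stipend — benefits waiver on file ✓; age 49 ≥ 18 ✓; site Porto ✗ (not Lyon, Boise, or Reno) → not eligible.
Tuition Reimbursement — benefits waiver on file ✓; grade L2 < L3 ✗ → not eligible.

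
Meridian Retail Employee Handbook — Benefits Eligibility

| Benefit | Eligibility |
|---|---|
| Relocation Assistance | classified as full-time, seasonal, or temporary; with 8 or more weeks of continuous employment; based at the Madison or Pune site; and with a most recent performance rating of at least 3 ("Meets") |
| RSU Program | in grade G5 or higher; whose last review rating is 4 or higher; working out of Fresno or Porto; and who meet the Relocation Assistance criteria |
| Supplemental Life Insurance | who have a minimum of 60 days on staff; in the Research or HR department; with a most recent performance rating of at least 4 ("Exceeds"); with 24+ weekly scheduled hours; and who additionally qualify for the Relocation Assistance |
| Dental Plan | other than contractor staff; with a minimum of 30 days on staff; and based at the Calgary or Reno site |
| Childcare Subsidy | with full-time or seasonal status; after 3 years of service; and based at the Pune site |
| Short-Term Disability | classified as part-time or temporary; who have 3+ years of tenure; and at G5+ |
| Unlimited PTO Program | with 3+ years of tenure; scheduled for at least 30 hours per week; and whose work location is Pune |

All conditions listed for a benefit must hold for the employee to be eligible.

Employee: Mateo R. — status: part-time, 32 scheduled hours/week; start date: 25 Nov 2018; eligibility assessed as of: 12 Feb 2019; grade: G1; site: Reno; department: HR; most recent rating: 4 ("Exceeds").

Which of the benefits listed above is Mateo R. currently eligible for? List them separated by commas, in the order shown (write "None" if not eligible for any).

Service from 25 Nov 2018 to 12 Feb 2019: 79 days.
Relocation Assistance — status part-time ✗ (requires full-time, seasonal, or temporary) → not eligible.
RSU Program — grade G1 < G5 ✗ → not eligible.
Supplemental Life Insurance — service 79 days ≥ 60 days ✓; dept HR ✓; rating 4 ≥ 4 ✓; 32 hrs/wk ≥ 24 ✓; not eligible for Relocation Assistance ✗ → not eligible.
Dental Plan — status part-time ✓ (not excluded); service 79 days ≥ 30 days ✓; site Reno ✓ → eligible.
Childcare Subsidy — status part-time ✗ (requires full-time or seasonal) → not eligible.
Short-Term Disability — status part-time ✓; service 79 days < 3 years (≈1095 days) ✗ → not eligible.
Unlimited PTO Program — service 79 days < 3 years (≈1095 days) ✗ → not eligible.

Dental Plan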